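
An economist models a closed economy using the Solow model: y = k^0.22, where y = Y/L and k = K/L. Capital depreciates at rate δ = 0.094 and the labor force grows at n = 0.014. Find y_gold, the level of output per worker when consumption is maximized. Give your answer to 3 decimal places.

The effective depreciation rate is n + δ = 0.014 + 0.094 = 0.108.
At the golden rule the marginal product of capital equals n+δ: 0.22·k^(0.22−1) = 0.108. Solving, k_gold = (0.22/0.108)^(1/0.78) ≈ 2.4897.
Output: y_gold = k_gold^0.22 = 2.4897^0.22 ≈ 1.2222.

y_gold ≈ 1.222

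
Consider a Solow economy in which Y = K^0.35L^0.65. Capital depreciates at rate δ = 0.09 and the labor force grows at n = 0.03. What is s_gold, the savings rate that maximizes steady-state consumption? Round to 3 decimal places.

The effective depreciation rate is n + δ = 0.03 + 0.09 = 0.12.
At the golden rule MPK = n+δ, and in any Cobb-Douglas steady state s = (n+δ)·k/y = MPK·k/y = capital's share 0.35.

s_gold = 0.350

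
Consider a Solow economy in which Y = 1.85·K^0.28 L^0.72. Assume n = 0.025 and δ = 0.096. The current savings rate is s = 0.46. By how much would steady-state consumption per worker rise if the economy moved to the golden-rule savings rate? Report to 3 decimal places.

Δc ≈ 0.212

n + δ = 0.025 + 0.096 = 0.121.
Current steady state (s = 0.46): k* = (0.46·1.85/0.121)^(1/0.72) ≈ 15.0172, y* = 1.85·15.0172^0.28 ≈ 3.9502, c* = (1−0.46)·3.9502 ≈ 2.1331.
Maximizing c = f(k) − (n+δ)·k gives f'(k) = n+δ, i.e. 0.28·1.85·k^(0.28−1) = 0.121, so k_gold = (0.28·1.85/0.121)^(1/0.72) ≈ 7.5361.
y_gold = 1.85·7.5361^0.28 ≈ 3.2567, c_gold = y_gold − 0.121·k_gold ≈ 2.3448.
Gain: Δc = 2.3448 − 2.1331 ≈ 0.2117.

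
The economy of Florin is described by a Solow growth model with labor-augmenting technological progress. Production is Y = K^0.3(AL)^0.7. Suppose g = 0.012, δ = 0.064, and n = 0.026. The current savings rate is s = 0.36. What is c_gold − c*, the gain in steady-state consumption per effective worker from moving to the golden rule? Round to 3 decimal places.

The effective depreciation rate is n + g + δ = 0.026 + 0.012 + 0.064 = 0.102.
Current steady state (s = 0.36): k* = (0.36/0.102)^(1/0.7) ≈ 6.0594, y* = 6.0594^0.3 ≈ 1.7168, c* = (1−0.36)·1.7168 ≈ 1.0988.
Golden rule sets MPK = n+g+δ: 0.3·k^(0.3−1) = 0.102, so k_gold = (0.3/0.102)^(1/0.7) ≈ 4.6700.
y_gold = 4.6700^0.3 ≈ 1.5878, c_gold = y_gold − 0.102·k_gold ≈ 1.1115.
Gain: Δc = 1.1115 − 1.0988 ≈ 0.0127.

Δc ≈ 0.013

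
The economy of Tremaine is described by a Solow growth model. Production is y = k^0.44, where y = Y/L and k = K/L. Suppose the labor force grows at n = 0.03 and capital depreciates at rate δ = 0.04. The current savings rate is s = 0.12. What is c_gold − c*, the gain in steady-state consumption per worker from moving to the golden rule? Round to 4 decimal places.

Break-even investment rate: n + δ = 0.03 + 0.04 = 0.07.
Current steady state (s = 0.12): k* = (0.12/0.07)^(1/0.56) ≈ 2.6182, y* = 2.6182^0.44 ≈ 1.5273, c* = (1−0.12)·1.5273 ≈ 1.3440.
Maximizing c = f(k) − (n+δ)·k gives f'(k) = n+δ, i.e. 0.44·k^(0.44−1) = 0.07, so k_gold = (0.44/0.07)^(1/0.56) ≈ 26.6461.
y_gold = 26.6461^0.44 ≈ 4.2391, c_gold = y_gold − 0.07·k_gold ≈ 2.3739.
Gain: Δc = 2.3739 − 1.3440 ≈ 1.0299.

Δc ≈ 1.0299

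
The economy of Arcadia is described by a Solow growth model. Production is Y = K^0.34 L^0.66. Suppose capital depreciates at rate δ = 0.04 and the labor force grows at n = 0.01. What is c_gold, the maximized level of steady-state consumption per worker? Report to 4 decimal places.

The effective depreciation rate is n + δ = 0.01 + 0.04 = 0.05.
Maximizing c = f(k) − (n+δ)·k gives f'(k) = n+δ, i.e. 0.34·k^(0.34−1) = 0.05, so k_gold = (0.34/0.05)^(1/0.66) ≈ 18.2548.
y_gold = 18.2548^0.34 ≈ 2.6845.
c_gold = y_gold − (n+δ)·k_gold = 2.6845 − 0.05·18.2548 ≈ 1.7718.

c_gold ≈ 1.7718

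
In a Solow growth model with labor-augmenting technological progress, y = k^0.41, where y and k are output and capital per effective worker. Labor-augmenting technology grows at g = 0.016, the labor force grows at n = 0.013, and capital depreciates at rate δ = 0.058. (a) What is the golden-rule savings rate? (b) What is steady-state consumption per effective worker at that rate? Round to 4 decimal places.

n + g + δ = 0.013 + 0.016 + 0.058 = 0.087.
For Cobb-Douglas, s_gold equals capital's share: s_gold = 0.41.
Setting f'(k) = n+g+δ gives 0.41·k^(0.41−1) = 0.087, hence k_gold = (0.41/0.087)^(1/0.59) ≈ 13.8397.
y_gold = 13.8397^0.41 ≈ 2.9367; c_gold = (1−0.41)·y_gold ≈ 1.7327.

(a) s_gold = 0.4100; (b) c_gold ≈ 1.7327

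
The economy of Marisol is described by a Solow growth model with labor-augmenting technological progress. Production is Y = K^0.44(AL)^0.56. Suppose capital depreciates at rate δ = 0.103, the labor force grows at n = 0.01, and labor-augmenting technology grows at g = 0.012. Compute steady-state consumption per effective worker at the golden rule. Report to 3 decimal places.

Capital per effective worker breaks even when investment replaces (n + g + δ)·k; here n + g + δ = 0.125.
Golden rule sets MPK = n+g+δ: 0.44·k^(0.44−1) = 0.125, so k_gold = (0.44/0.125)^(1/0.56) ≈ 9.4617.
y_gold = 9.4617^0.44 ≈ 2.6880.
c_gold = y_gold − (n+g+δ)·k_gold = 2.6880 − 0.125·9.4617 ≈ 1.5053.

c_gold ≈ 1.505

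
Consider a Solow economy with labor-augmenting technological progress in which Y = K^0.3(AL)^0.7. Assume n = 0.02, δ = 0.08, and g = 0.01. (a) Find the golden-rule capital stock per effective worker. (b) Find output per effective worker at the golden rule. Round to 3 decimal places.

Break-even investment rate: n + g + δ = 0.02 + 0.01 + 0.08 = 0.11.
At the golden rule the marginal product of capital equals n+g+δ: 0.3·k^(0.3−1) = 0.11. Solving, k_gold = (0.3/0.11)^(1/0.7) ≈ 4.1925.
y_gold = 4.1925^0.3 ≈ 1.5372.

(a) k_gold ≈ 4.192; (b) y_gold ≈ 1.537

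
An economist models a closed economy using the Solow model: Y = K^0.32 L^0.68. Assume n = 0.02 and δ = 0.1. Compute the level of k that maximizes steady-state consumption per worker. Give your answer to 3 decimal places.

Capital per worker breaks even when investment replaces (n + δ)·k; here n + δ = 0.12.
Setting f'(k) = n+δ gives 0.32·k^(0.32−1) = 0.12, hence k_gold = (0.32/0.12)^(1/0.68) ≈ 4.2308.

k_gold ≈ 4.231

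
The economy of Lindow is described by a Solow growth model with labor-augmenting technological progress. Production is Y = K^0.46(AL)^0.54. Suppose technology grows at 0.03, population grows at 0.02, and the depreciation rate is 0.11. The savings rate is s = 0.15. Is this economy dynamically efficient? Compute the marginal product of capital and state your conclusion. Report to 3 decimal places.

dynamically efficient; MPK ≈ 0.491

Break-even investment rate: n + g + δ = 0.02 + 0.03 + 0.11 = 0.16.
Steady-state k*: s·k^0.46 = 0.16·k gives k* = (0.15/0.16)^(1/0.54) ≈ 0.8874.
MPK = 0.46·0.8874^(-0.54) ≈ 0.4907.
MPK > n+g+δ = 0.16, so the economy is dynamically efficient (under-saving).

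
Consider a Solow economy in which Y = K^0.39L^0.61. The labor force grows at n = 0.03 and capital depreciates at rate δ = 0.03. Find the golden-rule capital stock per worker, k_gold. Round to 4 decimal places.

k_gold ≈ 21.5102

Capital per worker breaks even when investment replaces (n + δ)·k; here n + δ = 0.06.
Golden rule sets MPK = n+δ: 0.39·k^(0.39−1) = 0.06, so k_gold = (0.39/0.06)^(1/0.61) ≈ 21.5102.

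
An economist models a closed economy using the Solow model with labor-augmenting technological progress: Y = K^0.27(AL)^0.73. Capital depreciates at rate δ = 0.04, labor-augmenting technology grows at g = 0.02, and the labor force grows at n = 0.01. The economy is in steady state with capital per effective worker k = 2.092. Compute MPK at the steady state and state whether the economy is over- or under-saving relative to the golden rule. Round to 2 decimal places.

Capital per effective worker breaks even when investment replaces (n + g + δ)·k; here n + g + δ = 0.07.
MPK = 0.27·k^(0.27−1) = 0.27·2.092^(-0.73) ≈ 0.1575.
MPK > 0.07, so the economy is dynamically efficient (under-saving).

under-saving; MPK ≈ 0.16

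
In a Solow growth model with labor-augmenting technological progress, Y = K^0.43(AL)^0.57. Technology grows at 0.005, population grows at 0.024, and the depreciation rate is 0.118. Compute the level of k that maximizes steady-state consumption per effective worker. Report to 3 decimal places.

k_gold ≈ 6.574

Break-even investment rate: n + g + δ = 0.024 + 0.005 + 0.118 = 0.147.
At the golden rule the marginal product of capital equals n+g+δ: 0.43·k^(0.43−1) = 0.147. Solving, k_gold = (0.43/0.147)^(1/0.57) ≈ 6.5737.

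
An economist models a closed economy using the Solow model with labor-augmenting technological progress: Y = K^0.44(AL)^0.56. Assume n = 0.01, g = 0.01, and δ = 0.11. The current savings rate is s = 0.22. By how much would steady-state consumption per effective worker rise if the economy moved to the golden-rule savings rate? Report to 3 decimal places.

Capital per effective worker breaks even when investment replaces (n + g + δ)·k; here n + g + δ = 0.13.
Current steady state (s = 0.22): k* = (0.22/0.13)^(1/0.56) ≈ 2.5586, y* = 2.5586^0.44 ≈ 1.5119, c* = (1−0.22)·1.5119 ≈ 1.1793.
Golden rule sets MPK = n+g+δ: 0.44·k^(0.44−1) = 0.13, so k_gold = (0.44/0.13)^(1/0.56) ≈ 8.8217.
y_gold = 8.8217^0.44 ≈ 2.6064, c_gold = y_gold − 0.13·k_gold ≈ 1.4596.
Gain: Δc = 1.4596 − 1.1793 ≈ 0.2803.

Δc ≈ 0.280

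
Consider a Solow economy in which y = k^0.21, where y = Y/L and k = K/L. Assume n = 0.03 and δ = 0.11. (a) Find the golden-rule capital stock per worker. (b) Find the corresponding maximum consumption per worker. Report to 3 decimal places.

n + δ = 0.03 + 0.11 = 0.14.
Maximizing c = f(k) − (n+δ)·k gives f'(k) = n+δ, i.e. 0.21·k^(0.21−1) = 0.14, so k_gold = (0.21/0.14)^(1/0.79) ≈ 1.6707.
y_gold = 1.6707^0.21 ≈ 1.1138; c_gold = y_gold − 0.14·k_gold ≈ 0.8799.

(a) k_gold ≈ 1.671; (b) c_gold ≈ 0.880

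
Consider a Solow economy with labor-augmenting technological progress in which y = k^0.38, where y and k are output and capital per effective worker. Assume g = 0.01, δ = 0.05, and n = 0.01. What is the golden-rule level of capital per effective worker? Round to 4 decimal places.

The effective depreciation rate is n + g + δ = 0.01 + 0.01 + 0.05 = 0.07.
At the golden rule the marginal product of capital equals n+g+δ: 0.38·k^(0.38−1) = 0.07. Solving, k_gold = (0.38/0.07)^(1/0.62) ≈ 15.3101.

k_gold ≈ 15.3101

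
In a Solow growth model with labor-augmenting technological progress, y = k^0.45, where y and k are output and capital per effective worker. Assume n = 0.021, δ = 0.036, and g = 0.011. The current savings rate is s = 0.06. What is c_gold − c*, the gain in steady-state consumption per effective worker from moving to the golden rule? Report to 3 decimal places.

n + g + δ = 0.021 + 0.011 + 0.036 = 0.068.
Current steady state (s = 0.06): k* = (0.06/0.068)^(1/0.55) ≈ 0.7965, y* = 0.7965^0.45 ≈ 0.9027, c* = (1−0.06)·0.9027 ≈ 0.8485.
Setting f'(k) = n+g+δ gives 0.45·k^(0.45−1) = 0.068, hence k_gold = (0.45/0.068)^(1/0.55) ≈ 31.0591.
y_gold = 31.0591^0.45 ≈ 4.6934, c_gold = y_gold − 0.068·k_gold ≈ 2.5814.
Gain: Δc = 2.5814 − 0.8485 ≈ 1.7329.

Δc ≈ 1.733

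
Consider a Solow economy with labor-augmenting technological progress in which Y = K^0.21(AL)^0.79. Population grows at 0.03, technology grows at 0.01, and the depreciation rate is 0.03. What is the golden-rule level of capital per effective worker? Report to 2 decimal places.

k_gold ≈ 4.02

Break-even investment rate: n + g + δ = 0.03 + 0.01 + 0.03 = 0.07.
Golden rule sets MPK = n+g+δ: 0.21·k^(0.21−1) = 0.07, so k_gold = (0.21/0.07)^(1/0.79) ≈ 4.0175.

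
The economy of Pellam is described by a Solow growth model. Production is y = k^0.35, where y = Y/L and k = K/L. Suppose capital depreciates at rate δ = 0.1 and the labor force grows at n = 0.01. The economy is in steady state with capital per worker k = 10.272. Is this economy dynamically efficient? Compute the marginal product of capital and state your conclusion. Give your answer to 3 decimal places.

Capital per worker breaks even when investment replaces (n + δ)·k; here n + δ = 0.11.
MPK = 0.35·k^(0.35−1) = 0.35·10.272^(-0.65) ≈ 0.0770.
MPK < 0.11, so the economy is dynamically inefficient (over-saving).

dynamically inefficient; MPK ≈ 0.077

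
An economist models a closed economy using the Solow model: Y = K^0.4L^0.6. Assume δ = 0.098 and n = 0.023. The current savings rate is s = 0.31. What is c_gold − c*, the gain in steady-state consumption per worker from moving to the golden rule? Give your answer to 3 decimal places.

Δc ≈ 0.040

n + δ = 0.023 + 0.098 = 0.121.
Current steady state (s = 0.31): k* = (0.31/0.121)^(1/0.6) ≈ 4.7969, y* = 4.7969^0.4 ≈ 1.8723, c* = (1−0.31)·1.8723 ≈ 1.2919.
At the golden rule the marginal product of capital equals n+δ: 0.4·k^(0.4−1) = 0.121. Solving, k_gold = (0.4/0.121)^(1/0.6) ≈ 7.3360.
y_gold = 7.3360^0.4 ≈ 2.2191, c_gold = y_gold − 0.121·k_gold ≈ 1.3315.
Gain: Δc = 1.3315 − 1.2919 ≈ 0.0396.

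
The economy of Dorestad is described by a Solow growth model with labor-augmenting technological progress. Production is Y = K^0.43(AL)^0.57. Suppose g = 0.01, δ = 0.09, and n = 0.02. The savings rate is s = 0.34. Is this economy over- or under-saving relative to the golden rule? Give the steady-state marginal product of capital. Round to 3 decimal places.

under-saving; MPK ≈ 0.152

Break-even investment rate: n + g + δ = 0.02 + 0.01 + 0.09 = 0.12.
Steady-state k*: s·k^0.43 = 0.12·k gives k* = (0.34/0.12)^(1/0.57) ≈ 6.2159.
MPK = 0.43·6.2159^(-0.57) ≈ 0.1518.
MPK > n+g+δ = 0.12, so the economy is dynamically efficient (under-saving).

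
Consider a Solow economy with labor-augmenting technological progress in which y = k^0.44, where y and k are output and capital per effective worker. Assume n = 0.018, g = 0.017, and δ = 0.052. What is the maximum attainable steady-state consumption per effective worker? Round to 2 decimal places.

n + g + δ = 0.018 + 0.017 + 0.052 = 0.087.
At the golden rule the marginal product of capital equals n+g+δ: 0.44·k^(0.44−1) = 0.087. Solving, k_gold = (0.44/0.087)^(1/0.56) ≈ 18.0727.
y_gold = 18.0727^0.44 ≈ 3.5735.
c_gold = y_gold − (n+g+δ)·k_gold = 3.5735 − 0.087·18.0727 ≈ 2.0011.

c_gold ≈ 2.00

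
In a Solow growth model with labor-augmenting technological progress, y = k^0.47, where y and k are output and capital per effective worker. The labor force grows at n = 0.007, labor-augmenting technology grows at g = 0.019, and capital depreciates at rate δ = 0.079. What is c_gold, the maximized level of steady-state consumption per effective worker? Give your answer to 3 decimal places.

The effective depreciation rate is n + g + δ = 0.007 + 0.019 + 0.079 = 0.105.
At the golden rule the marginal product of capital equals n+g+δ: 0.47·k^(0.47−1) = 0.105. Solving, k_gold = (0.47/0.105)^(1/0.53) ≈ 16.9094.
y_gold = 16.9094^0.47 ≈ 3.7776.
c_gold = y_gold − (n+g+δ)·k_gold = 3.7776 − 0.105·16.9094 ≈ 2.0022.

c_gold ≈ 2.002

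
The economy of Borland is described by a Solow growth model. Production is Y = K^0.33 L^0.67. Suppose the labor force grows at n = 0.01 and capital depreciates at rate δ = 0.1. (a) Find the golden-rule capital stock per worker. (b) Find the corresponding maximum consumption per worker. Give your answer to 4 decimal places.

Break-even investment rate: n + δ = 0.01 + 0.1 = 0.11.
Golden rule sets MPK = n+δ: 0.33·k^(0.33−1) = 0.11, so k_gold = (0.33/0.11)^(1/0.67) ≈ 5.1537.
y_gold = 5.1537^0.33 ≈ 1.7179; c_gold = y_gold − 0.11·k_gold ≈ 1.1510.

(a) k_gold ≈ 5.1537; (b) c_gold ≈ 1.1510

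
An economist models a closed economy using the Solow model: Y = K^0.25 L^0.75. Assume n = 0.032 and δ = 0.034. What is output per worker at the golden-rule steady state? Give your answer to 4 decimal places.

y_gold ≈ 1.5588

Break-even investment rate: n + δ = 0.032 + 0.034 = 0.066.
Maximizing c = f(k) − (n+δ)·k gives f'(k) = n+δ, i.e. 0.25·k^(0.25−1) = 0.066, so k_gold = (0.25/0.066)^(1/0.75) ≈ 5.9047.
Output: y_gold = k_gold^0.25 = 5.9047^0.25 ≈ 1.5588.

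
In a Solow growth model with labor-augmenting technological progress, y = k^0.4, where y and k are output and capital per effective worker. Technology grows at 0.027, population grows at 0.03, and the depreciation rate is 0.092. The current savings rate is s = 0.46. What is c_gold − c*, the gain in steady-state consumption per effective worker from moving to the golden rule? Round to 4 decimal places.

Δc ≈ 0.0140

Capital per effective worker breaks even when investment replaces (n + g + δ)·k; here n + g + δ = 0.149.
Current steady state (s = 0.46): k* = (0.46/0.149)^(1/0.6) ≈ 6.5456, y* = 6.5456^0.4 ≈ 2.1202, c* = (1−0.46)·2.1202 ≈ 1.1449.
Golden rule sets MPK = n+g+δ: 0.4·k^(0.4−1) = 0.149, so k_gold = (0.4/0.149)^(1/0.6) ≈ 5.1855.
y_gold = 5.1855^0.4 ≈ 1.9316, c_gold = y_gold − 0.149·k_gold ≈ 1.1590.
Gain: Δc = 1.1590 − 1.1449 ≈ 0.0140.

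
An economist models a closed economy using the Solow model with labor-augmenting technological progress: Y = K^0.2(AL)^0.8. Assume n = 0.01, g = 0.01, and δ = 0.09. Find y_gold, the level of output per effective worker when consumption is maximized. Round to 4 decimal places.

y_gold ≈ 1.1612

The effective depreciation rate is n + g + δ = 0.01 + 0.01 + 0.09 = 0.11.
Golden rule sets MPK = n+g+δ: 0.2·k^(0.2−1) = 0.11, so k_gold = (0.2/0.11)^(1/0.8) ≈ 2.1113.
Output: y_gold = k_gold^0.2 = 2.1113^0.2 ≈ 1.1612.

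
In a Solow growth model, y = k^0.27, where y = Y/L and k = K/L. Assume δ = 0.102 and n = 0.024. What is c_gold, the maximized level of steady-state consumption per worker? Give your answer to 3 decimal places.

The effective depreciation rate is n + δ = 0.024 + 0.102 = 0.126.
At the golden rule the marginal product of capital equals n+δ: 0.27·k^(0.27−1) = 0.126. Solving, k_gold = (0.27/0.126)^(1/0.73) ≈ 2.8406.
y_gold = 2.8406^0.27 ≈ 1.3256.
c_gold = y_gold − (n+δ)·k_gold = 1.3256 − 0.126·2.8406 ≈ 0.9677.

c_gold ≈ 0.968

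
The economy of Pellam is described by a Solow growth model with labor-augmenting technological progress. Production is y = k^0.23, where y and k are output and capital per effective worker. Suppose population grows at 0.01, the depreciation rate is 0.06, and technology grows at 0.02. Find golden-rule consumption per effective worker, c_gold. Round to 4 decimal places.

c_gold ≈ 1.0191

Break-even investment rate: n + g + δ = 0.01 + 0.02 + 0.06 = 0.09.
Maximizing c = f(k) − (n+g+δ)·k gives f'(k) = n+g+δ, i.e. 0.23·k^(0.23−1) = 0.09, so k_gold = (0.23/0.09)^(1/0.77) ≈ 3.3822.
y_gold = 3.3822^0.23 ≈ 1.3235.
c_gold = y_gold − (n+g+δ)·k_gold = 1.3235 − 0.09·3.3822 ≈ 1.0191.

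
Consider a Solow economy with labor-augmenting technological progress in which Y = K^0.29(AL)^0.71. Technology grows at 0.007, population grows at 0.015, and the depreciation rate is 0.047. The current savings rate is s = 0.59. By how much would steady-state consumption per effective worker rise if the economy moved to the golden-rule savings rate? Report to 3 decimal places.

Δc ≈ 0.291

The effective depreciation rate is n + g + δ = 0.015 + 0.007 + 0.047 = 0.069.
Current steady state (s = 0.59): k* = (0.59/0.069)^(1/0.71) ≈ 20.5438, y* = 20.5438^0.29 ≈ 2.4026, c* = (1−0.59)·2.4026 ≈ 0.9851.
Golden rule sets MPK = n+g+δ: 0.29·k^(0.29−1) = 0.069, so k_gold = (0.29/0.069)^(1/0.71) ≈ 7.5551.
y_gold = 7.5551^0.29 ≈ 1.7976, c_gold = y_gold − 0.069·k_gold ≈ 1.2763.
Gain: Δc = 1.2763 − 0.9851 ≈ 0.2912.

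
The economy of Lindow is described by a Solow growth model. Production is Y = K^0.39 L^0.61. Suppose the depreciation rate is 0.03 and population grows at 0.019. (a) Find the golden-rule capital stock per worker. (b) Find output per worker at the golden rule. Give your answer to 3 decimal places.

Break-even investment rate: n + δ = 0.019 + 0.03 = 0.049.
Maximizing c = f(k) − (n+δ)·k gives f'(k) = n+δ, i.e. 0.39·k^(0.39−1) = 0.049, so k_gold = (0.39/0.049)^(1/0.61) ≈ 29.9801.
y_gold = 29.9801^0.39 ≈ 3.7667.

(a) k_gold ≈ 29.980; (b) y_gold ≈ 3.767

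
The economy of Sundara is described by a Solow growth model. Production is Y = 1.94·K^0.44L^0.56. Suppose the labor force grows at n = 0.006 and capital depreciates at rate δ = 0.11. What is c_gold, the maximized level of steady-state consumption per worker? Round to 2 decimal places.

The effective depreciation rate is n + δ = 0.006 + 0.11 = 0.116.
Maximizing c = f(k) − (n+δ)·k gives f'(k) = n+δ, i.e. 0.44·1.94·k^(0.44−1) = 0.116, so k_gold = (0.44·1.94/0.116)^(1/0.56) ≈ 35.3062.
y_gold = 1.94·35.3062^0.44 ≈ 9.3080.
c_gold = y_gold − (n+δ)·k_gold = 9.3080 − 0.116·35.3062 ≈ 5.2125.

c_gold ≈ 5.21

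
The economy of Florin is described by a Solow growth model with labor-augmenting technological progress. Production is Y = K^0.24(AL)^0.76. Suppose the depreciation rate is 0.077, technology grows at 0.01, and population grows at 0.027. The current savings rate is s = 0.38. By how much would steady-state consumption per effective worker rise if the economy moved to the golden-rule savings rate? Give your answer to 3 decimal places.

Δc ≈ 0.055

The effective depreciation rate is n + g + δ = 0.027 + 0.01 + 0.077 = 0.114.
Current steady state (s = 0.38): k* = (0.38/0.114)^(1/0.76) ≈ 4.8753, y* = 4.8753^0.24 ≈ 1.4626, c* = (1−0.38)·1.4626 ≈ 0.9068.
At the golden rule the marginal product of capital equals n+g+δ: 0.24·k^(0.24−1) = 0.114. Solving, k_gold = (0.24/0.114)^(1/0.76) ≈ 2.6632.
y_gold = 2.6632^0.24 ≈ 1.2650, c_gold = y_gold − 0.114·k_gold ≈ 0.9614.
Gain: Δc = 0.9614 − 0.9068 ≈ 0.0546.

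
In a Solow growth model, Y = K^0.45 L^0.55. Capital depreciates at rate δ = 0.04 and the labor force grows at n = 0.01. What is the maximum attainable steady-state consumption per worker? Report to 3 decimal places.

Break-even investment rate: n + δ = 0.01 + 0.04 = 0.05.
Golden rule sets MPK = n+δ: 0.45·k^(0.45−1) = 0.05, so k_gold = (0.45/0.05)^(1/0.55) ≈ 54.3233.
y_gold = 54.3233^0.45 ≈ 6.0359.
c_gold = y_gold − (n+δ)·k_gold = 6.0359 − 0.05·54.3233 ≈ 3.3198.

c_gold ≈ 3.320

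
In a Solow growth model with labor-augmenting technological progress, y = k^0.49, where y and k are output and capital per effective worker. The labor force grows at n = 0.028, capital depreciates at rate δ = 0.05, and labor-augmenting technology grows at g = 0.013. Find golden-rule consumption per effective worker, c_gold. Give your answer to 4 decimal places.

The effective depreciation rate is n + g + δ = 0.028 + 0.013 + 0.05 = 0.091.
At the golden rule the marginal product of capital equals n+g+δ: 0.49·k^(0.49−1) = 0.091. Solving, k_gold = (0.49/0.091)^(1/0.51) ≈ 27.1417.
y_gold = 27.1417^0.49 ≈ 5.0406.
c_gold = y_gold − (n+g+δ)·k_gold = 5.0406 − 0.091·27.1417 ≈ 2.5707.

c_gold ≈ 2.5707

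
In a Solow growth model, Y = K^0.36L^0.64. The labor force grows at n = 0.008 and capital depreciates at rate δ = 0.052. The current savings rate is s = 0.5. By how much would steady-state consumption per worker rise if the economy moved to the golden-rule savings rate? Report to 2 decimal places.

The effective depreciation rate is n + δ = 0.008 + 0.052 = 0.06.
Current steady state (s = 0.5): k* = (0.5/0.06)^(1/0.64) ≈ 27.4650, y* = 27.4650^0.36 ≈ 3.2958, c* = (1−0.5)·3.2958 ≈ 1.6479.
At the golden rule the marginal product of capital equals n+δ: 0.36·k^(0.36−1) = 0.06. Solving, k_gold = (0.36/0.06)^(1/0.64) ≈ 16.4385.
y_gold = 16.4385^0.36 ≈ 2.7397, c_gold = y_gold − 0.06·k_gold ≈ 1.7534.
Gain: Δc = 1.7534 − 1.6479 ≈ 0.1055.

Δc ≈ 0.11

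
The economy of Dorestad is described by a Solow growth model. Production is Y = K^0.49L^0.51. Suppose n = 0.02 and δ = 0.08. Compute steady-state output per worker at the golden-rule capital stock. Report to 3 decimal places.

Capital per worker breaks even when investment replaces (n + δ)·k; here n + δ = 0.1.
At the golden rule the marginal product of capital equals n+δ: 0.49·k^(0.49−1) = 0.1. Solving, k_gold = (0.49/0.1)^(1/0.51) ≈ 22.5593.
Output: y_gold = k_gold^0.49 = 22.5593^0.49 ≈ 4.6039.

y_gold ≈ 4.604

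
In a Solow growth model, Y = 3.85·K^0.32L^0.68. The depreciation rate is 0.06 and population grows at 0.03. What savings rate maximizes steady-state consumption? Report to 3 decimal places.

s_gold = 0.320

n + δ = 0.03 + 0.06 = 0.09.
At the golden rule MPK = n+δ, and in any Cobb-Douglas steady state s = (n+δ)·k/y = MPK·k/y = capital's share 0.32.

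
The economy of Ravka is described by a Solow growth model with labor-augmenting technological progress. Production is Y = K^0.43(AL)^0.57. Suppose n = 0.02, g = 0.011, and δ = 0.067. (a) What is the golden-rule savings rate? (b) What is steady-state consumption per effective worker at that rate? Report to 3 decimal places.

Break-even investment rate: n + g + δ = 0.02 + 0.011 + 0.067 = 0.098.
For Cobb-Douglas, s_gold equals capital's share: s_gold = 0.43.
At the golden rule the marginal product of capital equals n+g+δ: 0.43·k^(0.43−1) = 0.098. Solving, k_gold = (0.43/0.098)^(1/0.57) ≈ 13.3888.
y_gold = 13.3888^0.43 ≈ 3.0514; c_gold = (1−0.43)·y_gold ≈ 1.7393.

(a) s_gold = 0.430; (b) c_gold ≈ 1.739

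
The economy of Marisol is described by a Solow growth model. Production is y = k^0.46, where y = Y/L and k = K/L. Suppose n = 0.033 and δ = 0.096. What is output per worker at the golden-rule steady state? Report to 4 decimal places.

Break-even investment rate: n + δ = 0.033 + 0.096 = 0.129.
Setting f'(k) = n+δ gives 0.46·k^(0.46−1) = 0.129, hence k_gold = (0.46/0.129)^(1/0.54) ≈ 10.5326.
Output: y_gold = k_gold^0.46 = 10.5326^0.46 ≈ 2.9537.

y_gold ≈ 2.9537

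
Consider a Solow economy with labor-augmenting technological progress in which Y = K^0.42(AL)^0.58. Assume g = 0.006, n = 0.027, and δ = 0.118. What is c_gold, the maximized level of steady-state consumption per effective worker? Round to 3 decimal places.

The effective depreciation rate is n + g + δ = 0.027 + 0.006 + 0.118 = 0.151.
Setting f'(k) = n+g+δ gives 0.42·k^(0.42−1) = 0.151, hence k_gold = (0.42/0.151)^(1/0.58) ≈ 5.8343.
y_gold = 5.8343^0.42 ≈ 2.0976.
c_gold = y_gold − (n+g+δ)·k_gold = 2.0976 − 0.151·5.8343 ≈ 1.2166.

c_gold ≈ 1.217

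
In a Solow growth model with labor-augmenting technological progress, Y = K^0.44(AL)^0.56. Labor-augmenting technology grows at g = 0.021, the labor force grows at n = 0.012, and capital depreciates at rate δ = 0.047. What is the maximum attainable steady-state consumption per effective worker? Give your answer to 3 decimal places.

n + g + δ = 0.012 + 0.021 + 0.047 = 0.08.
Golden rule sets MPK = n+g+δ: 0.44·k^(0.44−1) = 0.08, so k_gold = (0.44/0.08)^(1/0.56) ≈ 20.9931.
y_gold = 20.9931^0.44 ≈ 3.8169.
c_gold = y_gold − (n+g+δ)·k_gold = 3.8169 − 0.08·20.9931 ≈ 2.1375.

c_gold ≈ 2.137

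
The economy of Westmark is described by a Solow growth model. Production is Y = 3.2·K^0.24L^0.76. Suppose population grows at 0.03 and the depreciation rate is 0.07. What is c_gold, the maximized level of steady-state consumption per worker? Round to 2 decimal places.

c_gold ≈ 4.63

n + δ = 0.03 + 0.07 = 0.1.
Golden rule sets MPK = n+δ: 0.24·3.2·k^(0.24−1) = 0.1, so k_gold = (0.24·3.2/0.1)^(1/0.76) ≈ 14.6201.
y_gold = 3.2·14.6201^0.24 ≈ 6.0917.
c_gold = y_gold − (n+δ)·k_gold = 6.0917 − 0.1·14.6201 ≈ 4.6297.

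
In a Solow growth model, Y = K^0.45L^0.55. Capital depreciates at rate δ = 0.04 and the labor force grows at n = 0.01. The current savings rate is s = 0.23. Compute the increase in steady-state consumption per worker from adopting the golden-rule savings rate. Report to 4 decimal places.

Δc ≈ 0.6360

The effective depreciation rate is n + δ = 0.01 + 0.04 = 0.05.
Current steady state (s = 0.23): k* = (0.23/0.05)^(1/0.55) ≈ 16.0330, y* = 16.0330^0.45 ≈ 3.4854, c* = (1−0.23)·3.4854 ≈ 2.6838.
Golden rule sets MPK = n+δ: 0.45·k^(0.45−1) = 0.05, so k_gold = (0.45/0.05)^(1/0.55) ≈ 54.3233.
y_gold = 54.3233^0.45 ≈ 6.0359, c_gold = y_gold − 0.05·k_gold ≈ 3.3198.
Gain: Δc = 3.3198 − 2.6838 ≈ 0.6360.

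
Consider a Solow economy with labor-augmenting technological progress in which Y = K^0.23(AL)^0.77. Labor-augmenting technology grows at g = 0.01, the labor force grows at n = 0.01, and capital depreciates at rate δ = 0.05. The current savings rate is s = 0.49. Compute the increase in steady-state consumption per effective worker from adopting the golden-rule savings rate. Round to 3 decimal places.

n + g + δ = 0.01 + 0.01 + 0.05 = 0.07.
Current steady state (s = 0.49): k* = (0.49/0.07)^(1/0.77) ≈ 12.5179, y* = 12.5179^0.23 ≈ 1.7883, c* = (1−0.49)·1.7883 ≈ 0.9120.
Setting f'(k) = n+g+δ gives 0.23·k^(0.23−1) = 0.07, hence k_gold = (0.23/0.07)^(1/0.77) ≈ 4.6876.
y_gold = 4.6876^0.23 ≈ 1.4267, c_gold = y_gold − 0.07·k_gold ≈ 1.0985.
Gain: Δc = 1.0985 − 0.9120 ≈ 0.1865.

Δc ≈ 0.187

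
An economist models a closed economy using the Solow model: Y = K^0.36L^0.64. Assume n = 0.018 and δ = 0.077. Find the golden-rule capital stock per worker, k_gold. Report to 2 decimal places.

k_gold ≈ 8.02

The effective depreciation rate is n + δ = 0.018 + 0.077 = 0.095.
Maximizing c = f(k) − (n+δ)·k gives f'(k) = n+δ, i.e. 0.36·k^(0.36−1) = 0.095, so k_gold = (0.36/0.095)^(1/0.64) ≈ 8.0173.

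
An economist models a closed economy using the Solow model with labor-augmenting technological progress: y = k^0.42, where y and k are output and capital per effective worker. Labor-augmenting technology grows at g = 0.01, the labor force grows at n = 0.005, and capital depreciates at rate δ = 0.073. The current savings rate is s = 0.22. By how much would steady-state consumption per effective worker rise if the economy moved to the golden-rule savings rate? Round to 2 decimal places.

Δc ≈ 0.28

Break-even investment rate: n + g + δ = 0.005 + 0.01 + 0.073 = 0.088.
Current steady state (s = 0.22): k* = (0.22/0.088)^(1/0.58) ≈ 4.8540, y* = 4.8540^0.42 ≈ 1.9416, c* = (1−0.22)·1.9416 ≈ 1.5145.
Maximizing c = f(k) − (n+g+δ)·k gives f'(k) = n+g+δ, i.e. 0.42·k^(0.42−1) = 0.088, so k_gold = (0.42/0.088)^(1/0.58) ≈ 14.8009.
y_gold = 14.8009^0.42 ≈ 3.1011, c_gold = y_gold − 0.088·k_gold ≈ 1.7987.
Gain: Δc = 1.7987 − 1.5145 ≈ 0.2842.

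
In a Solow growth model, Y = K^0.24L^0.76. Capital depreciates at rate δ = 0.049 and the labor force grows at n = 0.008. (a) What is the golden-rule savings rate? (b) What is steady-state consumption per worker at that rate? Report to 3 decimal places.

The effective depreciation rate is n + δ = 0.008 + 0.049 = 0.057.
For Cobb-Douglas, s_gold equals capital's share: s_gold = 0.24.
At the golden rule the marginal product of capital equals n+δ: 0.24·k^(0.24−1) = 0.057. Solving, k_gold = (0.24/0.057)^(1/0.76) ≈ 6.6297.
y_gold = 6.6297^0.24 ≈ 1.5746; c_gold = (1−0.24)·y_gold ≈ 1.1967.

(a) s_gold = 0.240; (b) c_gold ≈ 1.197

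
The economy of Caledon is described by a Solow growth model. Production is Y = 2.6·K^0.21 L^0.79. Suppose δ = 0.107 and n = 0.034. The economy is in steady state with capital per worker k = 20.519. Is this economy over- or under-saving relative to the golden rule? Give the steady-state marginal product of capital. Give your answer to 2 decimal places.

over-saving; MPK ≈ 0.05

The effective depreciation rate is n + δ = 0.034 + 0.107 = 0.141.
MPK = 0.21·2.6·k^(0.21−1) = 0.21·2.6·20.519^(-0.79) ≈ 0.0502.
MPK < 0.141, so the economy is dynamically inefficient (over-saving).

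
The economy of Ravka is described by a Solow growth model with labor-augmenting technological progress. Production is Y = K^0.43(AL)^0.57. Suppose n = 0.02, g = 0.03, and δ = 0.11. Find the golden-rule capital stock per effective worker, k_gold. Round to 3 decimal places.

k_gold ≈ 5.666

Break-even investment rate: n + g + δ = 0.02 + 0.03 + 0.11 = 0.16.
Setting f'(k) = n+g+δ gives 0.43·k^(0.43−1) = 0.16, hence k_gold = (0.43/0.16)^(1/0.57) ≈ 5.6656.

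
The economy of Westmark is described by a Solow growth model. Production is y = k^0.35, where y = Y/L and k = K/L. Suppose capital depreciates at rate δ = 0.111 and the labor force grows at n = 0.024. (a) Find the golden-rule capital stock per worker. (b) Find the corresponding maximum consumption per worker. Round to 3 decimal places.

(a) k_gold ≈ 4.330; (b) c_gold ≈ 1.086

Capital per worker breaks even when investment replaces (n + δ)·k; here n + δ = 0.135.
Maximizing c = f(k) − (n+δ)·k gives f'(k) = n+δ, i.e. 0.35·k^(0.35−1) = 0.135, so k_gold = (0.35/0.135)^(1/0.65) ≈ 4.3303.
y_gold = 4.3303^0.35 ≈ 1.6702; c_gold = y_gold − 0.135·k_gold ≈ 1.0857.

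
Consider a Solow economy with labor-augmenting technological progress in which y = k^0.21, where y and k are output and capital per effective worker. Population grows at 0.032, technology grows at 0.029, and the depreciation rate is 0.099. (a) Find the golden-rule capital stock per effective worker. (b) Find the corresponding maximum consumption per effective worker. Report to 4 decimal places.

(a) k_gold ≈ 1.4109; (b) c_gold ≈ 0.8492

The effective depreciation rate is n + g + δ = 0.032 + 0.029 + 0.099 = 0.16.
Maximizing c = f(k) − (n+g+δ)·k gives f'(k) = n+g+δ, i.e. 0.21·k^(0.21−1) = 0.16, so k_gold = (0.21/0.16)^(1/0.79) ≈ 1.4109.
y_gold = 1.4109^0.21 ≈ 1.0750; c_gold = y_gold − 0.16·k_gold ≈ 0.8492.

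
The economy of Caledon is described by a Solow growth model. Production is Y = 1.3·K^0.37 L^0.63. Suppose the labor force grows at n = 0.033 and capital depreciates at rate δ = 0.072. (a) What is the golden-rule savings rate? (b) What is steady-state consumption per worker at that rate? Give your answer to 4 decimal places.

(a) s_gold = 0.3700; (b) c_gold ≈ 2.0020

n + δ = 0.033 + 0.072 = 0.105.
For Cobb-Douglas, s_gold equals capital's share: s_gold = 0.37.
Setting f'(k) = n+δ gives 0.37·1.3·k^(0.37−1) = 0.105, hence k_gold = (0.37·1.3/0.105)^(1/0.63) ≈ 11.1979.
y_gold = 1.3·11.1979^0.37 ≈ 3.1778; c_gold = (1−0.37)·y_gold ≈ 2.0020.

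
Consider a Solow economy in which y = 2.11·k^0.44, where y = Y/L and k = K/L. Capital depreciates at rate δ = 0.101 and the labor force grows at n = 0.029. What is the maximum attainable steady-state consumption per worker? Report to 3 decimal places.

n + δ = 0.029 + 0.101 = 0.13.
Golden rule sets MPK = n+δ: 0.44·2.11·k^(0.44−1) = 0.13, so k_gold = (0.44·2.11/0.13)^(1/0.56) ≈ 33.4679.
y_gold = 2.11·33.4679^0.44 ≈ 9.8882.
c_gold = y_gold − (n+δ)·k_gold = 9.8882 − 0.13·33.4679 ≈ 5.5374.

c_gold ≈ 5.537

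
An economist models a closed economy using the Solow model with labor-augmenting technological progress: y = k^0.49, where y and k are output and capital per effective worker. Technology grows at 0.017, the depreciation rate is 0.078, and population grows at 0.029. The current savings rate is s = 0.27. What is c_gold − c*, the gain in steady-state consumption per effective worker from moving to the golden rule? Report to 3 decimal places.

Δc ≈ 0.368

Capital per effective worker breaks even when investment replaces (n + g + δ)·k; here n + g + δ = 0.124.
Current steady state (s = 0.27): k* = (0.27/0.124)^(1/0.51) ≈ 4.5987, y* = 4.5987^0.49 ≈ 2.1120, c* = (1−0.27)·2.1120 ≈ 1.5417.
Golden rule sets MPK = n+g+δ: 0.49·k^(0.49−1) = 0.124, so k_gold = (0.49/0.124)^(1/0.51) ≈ 14.7961.
y_gold = 14.7961^0.49 ≈ 3.7443, c_gold = y_gold − 0.124·k_gold ≈ 1.9096.
Gain: Δc = 1.9096 − 1.5417 ≈ 0.3679.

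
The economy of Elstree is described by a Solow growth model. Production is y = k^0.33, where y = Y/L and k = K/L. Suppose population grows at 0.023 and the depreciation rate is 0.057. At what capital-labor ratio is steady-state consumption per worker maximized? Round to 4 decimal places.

k_gold ≈ 8.2898

The effective depreciation rate is n + δ = 0.023 + 0.057 = 0.08.
At the golden rule the marginal product of capital equals n+δ: 0.33·k^(0.33−1) = 0.08. Solving, k_gold = (0.33/0.08)^(1/0.67) ≈ 8.2898.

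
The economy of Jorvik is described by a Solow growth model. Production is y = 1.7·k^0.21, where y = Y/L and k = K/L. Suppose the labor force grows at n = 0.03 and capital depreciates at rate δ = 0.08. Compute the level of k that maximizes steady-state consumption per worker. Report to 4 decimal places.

n + δ = 0.03 + 0.08 = 0.11.
Golden rule sets MPK = n+δ: 0.21·1.7·k^(0.21−1) = 0.11, so k_gold = (0.21·1.7/0.11)^(1/0.79) ≈ 4.4380.

k_gold ≈ 4.4380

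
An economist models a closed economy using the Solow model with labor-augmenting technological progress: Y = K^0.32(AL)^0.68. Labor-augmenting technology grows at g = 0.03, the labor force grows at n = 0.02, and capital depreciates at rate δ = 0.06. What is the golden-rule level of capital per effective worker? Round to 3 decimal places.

Break-even investment rate: n + g + δ = 0.02 + 0.03 + 0.06 = 0.11.
Maximizing c = f(k) − (n+g+δ)·k gives f'(k) = n+g+δ, i.e. 0.32·k^(0.32−1) = 0.11, so k_gold = (0.32/0.11)^(1/0.68) ≈ 4.8083.

k_gold ≈ 4.808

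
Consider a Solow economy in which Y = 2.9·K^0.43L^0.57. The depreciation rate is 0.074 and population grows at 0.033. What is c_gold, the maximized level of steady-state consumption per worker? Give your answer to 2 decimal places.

n + δ = 0.033 + 0.074 = 0.107.
Maximizing c = f(k) − (n+δ)·k gives f'(k) = n+δ, i.e. 0.43·2.9·k^(0.43−1) = 0.107, so k_gold = (0.43·2.9/0.107)^(1/0.57) ≈ 74.3057.
y_gold = 2.9·74.3057^0.43 ≈ 18.4900.
c_gold = y_gold − (n+δ)·k_gold = 18.4900 − 0.107·74.3057 ≈ 10.5393.

c_gold ≈ 10.54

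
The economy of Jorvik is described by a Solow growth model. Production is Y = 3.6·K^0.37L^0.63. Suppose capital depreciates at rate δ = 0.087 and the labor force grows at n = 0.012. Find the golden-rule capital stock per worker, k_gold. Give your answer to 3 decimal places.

Break-even investment rate: n + δ = 0.012 + 0.087 = 0.099.
Golden rule sets MPK = n+δ: 0.37·3.6·k^(0.37−1) = 0.099, so k_gold = (0.37·3.6/0.099)^(1/0.63) ≈ 61.9235.

k_gold ≈ 61.924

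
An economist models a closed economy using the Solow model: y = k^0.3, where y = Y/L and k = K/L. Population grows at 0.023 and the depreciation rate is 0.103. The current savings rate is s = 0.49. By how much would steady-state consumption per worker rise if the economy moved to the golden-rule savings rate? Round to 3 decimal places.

n + δ = 0.023 + 0.103 = 0.126.
Current steady state (s = 0.49): k* = (0.49/0.126)^(1/0.7) ≈ 6.9600, y* = 6.9600^0.3 ≈ 1.7897, c* = (1−0.49)·1.7897 ≈ 0.9128.
At the golden rule the marginal product of capital equals n+δ: 0.3·k^(0.3−1) = 0.126. Solving, k_gold = (0.3/0.126)^(1/0.7) ≈ 3.4531.
y_gold = 3.4531^0.3 ≈ 1.4503, c_gold = y_gold − 0.126·k_gold ≈ 1.0152.
Gain: Δc = 1.0152 − 0.9128 ≈ 0.1025.

Δc ≈ 0.102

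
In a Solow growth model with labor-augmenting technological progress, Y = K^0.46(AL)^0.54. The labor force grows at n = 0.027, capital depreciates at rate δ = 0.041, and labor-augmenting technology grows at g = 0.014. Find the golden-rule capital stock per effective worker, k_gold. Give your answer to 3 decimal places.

Capital per effective worker breaks even when investment replaces (n + g + δ)·k; here n + g + δ = 0.082.
Setting f'(k) = n+g+δ gives 0.46·k^(0.46−1) = 0.082, hence k_gold = (0.46/0.082)^(1/0.54) ≈ 24.3744.

k_gold ≈ 24.374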